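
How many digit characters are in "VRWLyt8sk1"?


Input string: 'VRWLyt8sk1'
Operation: count digit characters (0-9)
Scan: 'V', 'R', 'W', 'L', 'y', 't', '8'(digit), 's', 'k', '1'(digit)
Digits found: 2
Result: 2


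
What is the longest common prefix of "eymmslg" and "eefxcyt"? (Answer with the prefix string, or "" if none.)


String 1: 'eymmslg'
String 2: 'eefxcyt'
Compare position by position:
pos 0: 'e' vs 'e' match
pos 1: 'y' vs 'e' differ -> stop
Longest common prefix: "e" (length 1)


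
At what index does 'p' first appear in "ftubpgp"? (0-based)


Input string: 'ftubpgp'
Target: 'p'
Scanning left to right: s[0]='f', s[1]='t', s[2]='u', s[3]='b', s[4]='p'
First match at index: 4


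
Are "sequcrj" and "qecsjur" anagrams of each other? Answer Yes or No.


String 1: 'sequcrj' -> sorted: 'cejqrsu'
String 2: 'qecsjur' -> sorted: 'cejqrsu'
Compare sorted forms: 'cejqrsu' == 'cejqrsu'
Anagram: Yes


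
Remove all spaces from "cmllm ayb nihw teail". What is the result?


Input string: 'cmllm ayb nihw teail'
Operation: remove all spaces
Words: 'cmllm', 'ayb', 'nihw', 'teail'
Join without spaces: cmllmaybnihwteail


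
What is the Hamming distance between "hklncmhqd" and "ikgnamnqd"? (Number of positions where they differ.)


String 1: 'hklncmhqd'
String 2: 'ikgnamnqd'
Compare each position: pos 0: 'h'!='i', pos 1: 'k'=='k', pos 2: 'l'!='g', pos 3: 'n'=='n', pos 4: 'c'!='a', pos 5: 'm'=='m', pos 6: 'h'!='n', pos 7: 'q'=='q', pos 8: 'd'=='d'
Differing positions: 4
Hamming distance: 4


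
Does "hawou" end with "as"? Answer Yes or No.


Input string: 'hawou'
Suffix to check: 'as'
Last 2 characters of input: 'ou'
Match: False
Result: No


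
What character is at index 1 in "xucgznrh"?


Input string: 'xucgznrh'
Operation: get character at index 1
Index mapping: s[0]='x', s[1]='u'
Result: 'u'


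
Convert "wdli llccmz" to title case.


Input string: 'wdli llccmz'
Operation: capitalize first letter of each word
Word transformations: 'wdli'->'Wdli', 'llccmz'->'Llccmz'
Result: Wdli Llccmz


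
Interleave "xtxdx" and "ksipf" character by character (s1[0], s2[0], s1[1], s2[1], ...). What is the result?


String 1: 'xtxdx'
String 2: 'ksipf'
Operation: alternate characters
Pairs: 'x'+'k', 't'+'s', 'x'+'i', 'd'+'p', 'x'+'f'
Result: xktsxidpxf


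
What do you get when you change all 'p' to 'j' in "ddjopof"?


Input string: 'ddjopof'
Operation: replace 'p' with 'j'
Positions of 'p': 4
After replacement: ddjojof


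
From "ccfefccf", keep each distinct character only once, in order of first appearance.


Input: 'ccfefccf'
Operation: keep first occurrence of each character
Scan: s[0]='c' new -> keep; s[1]='c' seen -> skip; s[2]='f' new -> keep; s[3]='e' new -> keep; s[4]='f' seen -> skip; s[5]='c' seen -> skip; s[6]='c' seen -> skip; s[7]='f' seen -> skip
Result: cfe


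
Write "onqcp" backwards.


Input string: 'onqcp'
Operation: reverse character order
Original order: 'o' -> 'n' -> 'q' -> 'c' -> 'p'
Reversed order: 'p' -> 'c' -> 'q' -> 'n' -> 'o'
Result: pcqno


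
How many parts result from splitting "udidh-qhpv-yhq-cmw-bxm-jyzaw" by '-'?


Input string: 'udidh-qhpv-yhq-cmw-bxm-jyzaw'
Delimiter: '-'
Split result: 'udidh', 'qhpv', 'yhq', 'cmw', 'bxm', 'jyzaw'
Number of parts: 6


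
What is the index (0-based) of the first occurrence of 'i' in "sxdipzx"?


Input string: 'sxdipzx'
Target: 'i'
Scanning left to right: s[0]='s', s[1]='x', s[2]='d', s[3]='i'
First match at index: 3


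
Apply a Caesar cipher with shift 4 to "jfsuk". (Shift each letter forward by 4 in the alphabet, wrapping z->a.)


Input: 'jfsuk', shift = 4
Operation: for each letter, (position + 4) mod 26
Mapping: 'j'(9+4=13)->'n', 'f'(5+4=9)->'j', 's'(18+4=22)->'w', 'u'(20+4=24)->'y', 'k'(10+4=14)->'o'
Result: njwyo


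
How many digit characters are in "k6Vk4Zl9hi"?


Input string: 'k6Vk4Zl9hi'
Operation: count digit characters (0-9)
Scan: 'k', '6'(digit), 'V', 'k', '4'(digit), 'Z', 'l', '9'(digit), 'h', 'i'
Digits found: 3
Result: 3


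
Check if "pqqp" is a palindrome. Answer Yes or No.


Input string: 'pqqp'
Reversed: 'pqqp'
Compare pairs: s[0]='p' vs s[3]='p' (match), s[1]='q' vs s[2]='q' (match)
Palindrome: Yes


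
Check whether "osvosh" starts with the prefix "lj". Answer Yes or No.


Input string: 'osvosh'
Prefix to check: 'lj'
First 2 characters of input: 'os'
Match: False
Result: No


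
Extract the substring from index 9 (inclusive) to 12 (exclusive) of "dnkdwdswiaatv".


Input string: 'dnkdwdswiaatv'
Operation: slice [9:12]
Extract characters: s[9]='a', s[10]='a', s[11]='t'
Result: aat


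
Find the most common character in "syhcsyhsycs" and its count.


Input: 'syhcsyhsycs'
Operation: tally each character
Counts: 'c':2, 'h':2, 's':4, 'y':3
Maximum: 's' appears 4 times


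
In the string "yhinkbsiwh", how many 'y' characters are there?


Input string: 'yhinkbsiwh'
Target character: 'y'
Scan each position: s[0]='y'
Matches found at indices: 0
Total: 1


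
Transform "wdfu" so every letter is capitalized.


Input string: 'wdfu'
Operation: convert each letter to uppercase
Mapping: 'w'->'W', 'd'->'D', 'f'->'F', 'u'->'U'
Result: WDFU


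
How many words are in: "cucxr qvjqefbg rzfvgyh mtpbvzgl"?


Input string: 'cucxr qvjqefbg rzfvgyh mtpbvzgl'
Operation: split by spaces
Words found: 'cucxr', 'qvjqefbg', 'rzfvgyh', 'mtpbvzgl'
Word count: 4


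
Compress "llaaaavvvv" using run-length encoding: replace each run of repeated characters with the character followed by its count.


Input: 'llaaaavvvv'
Operation: identify consecutive runs
Runs: 'll' -> l2, 'aaaa' -> a4, 'vvvv' -> v4
Encoded: l2a4v4


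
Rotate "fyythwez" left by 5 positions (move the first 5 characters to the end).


Input: 'fyythwez', shift = 5
Operation: split at index 5 and swap parts
Front part s[0:5] = 'fyyth'
Back part s[5:] = 'wez'
Rotated = back + front = 'wez' + 'fyyth'
Result: wezfyyth


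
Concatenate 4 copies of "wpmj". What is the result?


Input string: 'wpmj'
Operation: repeat 4 times
Concatenation: 'wpmj' + 'wpmj' + 'wpmj' + 'wpmj'
Result: wpmjwpmjwpmjwpmj


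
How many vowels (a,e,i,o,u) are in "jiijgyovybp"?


Input string: 'jiijgyovybp'
Operation: count vowels (a, e, i, o, u)
Scan: s[0]='j', s[1]='i' (vowel), s[2]='i' (vowel), s[3]='j', s[4]='g', s[5]='y', s[6]='o' (vowel), s[7]='v', s[8]='y', s[9]='b', s[10]='p'
Vowels found: 3
Result: 3


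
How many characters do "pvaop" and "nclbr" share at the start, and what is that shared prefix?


String 1: 'pvaop'
String 2: 'nclbr'
Compare position by position:
pos 0: 'p' vs 'n' differ -> stop
Longest common prefix: "" (length 0)


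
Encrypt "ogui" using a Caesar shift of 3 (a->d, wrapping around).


Input: 'ogui', shift = 3
Operation: for each letter, (position + 3) mod 26
Mapping: 'o'(14+3=17)->'r', 'g'(6+3=9)->'j', 'u'(20+3=23)->'x', 'i'(8+3=11)->'l'
Result: rjxl


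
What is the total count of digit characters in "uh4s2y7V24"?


Input string: 'uh4s2y7V24'
Operation: count digit characters (0-9)
Scan: 'u', 'h', '4'(digit), 's', '2'(digit), 'y', '7'(digit), 'V', '2'(digit), '4'(digit)
Digits found: 5
Result: 5


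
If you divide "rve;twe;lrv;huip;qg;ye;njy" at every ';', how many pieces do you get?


Input string: 'rve;twe;lrv;huip;qg;ye;njy'
Delimiter: ';'
Split result: 'rve', 'twe', 'lrv', 'huip', 'qg', 'ye', 'njy'
Number of parts: 7


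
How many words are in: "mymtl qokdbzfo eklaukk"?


Input string: 'mymtl qokdbzfo eklaukk'
Operation: split by spaces
Words found: 'mymtl', 'qokdbzfo', 'eklaukk'
Word count: 3


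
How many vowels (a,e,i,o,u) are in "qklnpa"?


Input string: 'qklnpa'
Operation: count vowels (a, e, i, o, u)
Scan: s[0]='q', s[1]='k', s[2]='l', s[3]='n', s[4]='p', s[5]='a' (vowel)
Vowels found: 1
Result: 1


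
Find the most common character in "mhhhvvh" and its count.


Input: 'mhhhvvh'
Operation: tally each character
Counts: 'h':4, 'm':1, 'v':2
Maximum: 'h' appears 4 times


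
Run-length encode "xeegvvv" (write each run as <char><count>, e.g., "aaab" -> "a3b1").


Input: 'xeegvvv'
Operation: identify consecutive runs
Runs: 'x' -> x1, 'ee' -> e2, 'g' -> g1, 'vvv' -> v3
Encoded: x1e2g1v3


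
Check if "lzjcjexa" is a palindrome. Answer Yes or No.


Input string: 'lzjcjexa'
Reversed: 'axejcjzl'
Compare pairs: s[0]='l' vs s[7]='a' (mismatch), s[1]='z' vs s[6]='x' (mismatch), s[2]='j' vs s[5]='e' (mismatch), s[3]='c' vs s[4]='j' (mismatch)
Palindrome: No


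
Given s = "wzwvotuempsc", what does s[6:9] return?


Input string: 'wzwvotuempsc'
Operation: slice [6:9]
Extract characters: s[6]='u', s[7]='e', s[8]='m'
Result: uem


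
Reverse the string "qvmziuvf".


Input string: 'qvmziuvf'
Operation: reverse character order
Original order: 'q' -> 'v' -> 'm' -> 'z' -> 'i' -> 'u' -> 'v' -> 'f'
Reversed order: 'f' -> 'v' -> 'u' -> 'i' -> 'z' -> 'm' -> 'v' -> 'q'
Result: fvuizmvq


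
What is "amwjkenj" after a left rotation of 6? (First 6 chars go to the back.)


Input: 'amwjkenj', shift = 6
Operation: split at index 6 and swap parts
Front part s[0:6] = 'amwjke'
Back part s[6:] = 'nj'
Rotated = back + front = 'nj' + 'amwjke'
Result: njamwjke


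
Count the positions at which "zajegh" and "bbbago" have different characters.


String 1: 'zajegh'
String 2: 'bbbago'
Compare each position: pos 0: 'z'!='b', pos 1: 'a'!='b', pos 2: 'j'!='b', pos 3: 'e'!='a', pos 4: 'g'=='g', pos 5: 'h'!='o'
Differing positions: 5
Hamming distance: 5


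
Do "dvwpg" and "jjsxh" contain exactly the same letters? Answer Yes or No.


String 1: 'dvwpg' -> sorted: 'dgpvw'
String 2: 'jjsxh' -> sorted: 'hjjsx'
Compare sorted forms: 'dgpvw' != 'hjjsx'
Anagram: No


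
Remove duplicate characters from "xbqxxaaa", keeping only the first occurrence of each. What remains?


Input: 'xbqxxaaa'
Operation: keep first occurrence of each character
Scan: s[0]='x' new -> keep; s[1]='b' new -> keep; s[2]='q' new -> keep; s[3]='x' seen -> skip; s[4]='x' seen -> skip; s[5]='a' new -> keep; s[6]='a' seen -> skip; s[7]='a' seen -> skip
Result: xbqa


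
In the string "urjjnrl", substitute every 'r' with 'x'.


Input string: 'urjjnrl'
Operation: replace 'r' with 'x'
Positions of 'r': 1, 5
After replacement: uxjjnxl


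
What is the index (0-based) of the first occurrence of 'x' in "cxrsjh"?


Input string: 'cxrsjh'
Target: 'x'
Scanning left to right: s[0]='c', s[1]='x'
First match at index: 1


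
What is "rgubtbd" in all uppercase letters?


Input string: 'rgubtbd'
Operation: convert each letter to uppercase
Mapping: 'r'->'R', 'g'->'G', 'u'->'U', 'b'->'B', 't'->'T', 'b'->'B', 'd'->'D'
Result: RGUBTBD


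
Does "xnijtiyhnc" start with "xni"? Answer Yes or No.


Input string: 'xnijtiyhnc'
Prefix to check: 'xni'
First 3 characters of input: 'xni'
Match: True
Result: Yes


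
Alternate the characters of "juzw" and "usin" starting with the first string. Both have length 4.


String 1: 'juzw'
String 2: 'usin'
Operation: alternate characters
Pairs: 'j'+'u', 'u'+'s', 'z'+'i', 'w'+'n'
Result: juusziwn


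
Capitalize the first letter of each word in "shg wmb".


Input string: 'shg wmb'
Operation: capitalize first letter of each word
Word transformations: 'shg'->'Shg', 'wmb'->'Wmb'
Result: Shg Wmb


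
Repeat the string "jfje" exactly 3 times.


Input string: 'jfje'
Operation: repeat 3 times
Concatenation: 'jfje' + 'jfje' + 'jfje'
Result: jfjejfjejfje


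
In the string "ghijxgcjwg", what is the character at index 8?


Input string: 'ghijxgcjwg'
Operation: get character at index 8
Index mapping: s[0]='g', s[1]='h', s[2]='i', s[3]='j', s[4]='x', s[5]='g', s[6]='c', s[7]='j', s[8]='w'
Result: 'w'


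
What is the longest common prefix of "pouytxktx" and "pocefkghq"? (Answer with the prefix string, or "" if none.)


String 1: 'pouytxktx'
String 2: 'pocefkghq'
Compare position by position:
pos 0: 'p' vs 'p' match
pos 1: 'o' vs 'o' match
pos 2: 'u' vs 'c' differ -> stop
Longest common prefix: "po" (length 2)


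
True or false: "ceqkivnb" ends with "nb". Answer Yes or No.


Input string: 'ceqkivnb'
Suffix to check: 'nb'
Last 2 characters of input: 'nb'
Match: True
Result: Yes


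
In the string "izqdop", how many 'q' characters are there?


Input string: 'izqdop'
Target character: 'q'
Scan each position: s[2]='q'
Matches found at indices: 2
Total: 1


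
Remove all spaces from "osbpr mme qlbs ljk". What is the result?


Input string: 'osbpr mme qlbs ljk'
Operation: remove all spaces
Words: 'osbpr', 'mme', 'qlbs', 'ljk'
Join without spaces: osbprmmeqlbsljk


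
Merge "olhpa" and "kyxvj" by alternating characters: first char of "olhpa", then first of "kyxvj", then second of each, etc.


String 1: 'olhpa'
String 2: 'kyxvj'
Operation: alternate characters
Pairs: 'o'+'k', 'l'+'y', 'h'+'x', 'p'+'v', 'a'+'j'
Result: oklyhxpvaj


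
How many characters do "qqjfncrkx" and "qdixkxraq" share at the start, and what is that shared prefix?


String 1: 'qqjfncrkx'
String 2: 'qdixkxraq'
Compare position by position:
pos 0: 'q' vs 'q' match
pos 1: 'q' vs 'd' differ -> stop
Longest common prefix: "q" (length 1)


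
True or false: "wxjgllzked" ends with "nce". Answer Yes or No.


Input string: 'wxjgllzked'
Suffix to check: 'nce'
Last 3 characters of input: 'ked'
Match: False
Result: No


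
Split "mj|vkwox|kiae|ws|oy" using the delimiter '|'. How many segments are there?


Input string: 'mj|vkwox|kiae|ws|oy'
Delimiter: '|'
Split result: 'mj', 'vkwox', 'kiae', 'ws', 'oy'
Number of parts: 5


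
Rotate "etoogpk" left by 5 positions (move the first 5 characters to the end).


Input: 'etoogpk', shift = 5
Operation: split at index 5 and swap parts
Front part s[0:5] = 'etoog'
Back part s[5:] = 'pk'
Rotated = back + front = 'pk' + 'etoog'
Result: pketoog


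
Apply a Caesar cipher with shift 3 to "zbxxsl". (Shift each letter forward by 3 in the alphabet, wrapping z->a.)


Input: 'zbxxsl', shift = 3
Operation: for each letter, (position + 3) mod 26
Mapping: 'z'(25+3=28, 28 mod 26=2)->'c', 'b'(1+3=4)->'e', 'x'(23+3=26, 26 mod 26=0)->'a', 'x'(23+3=26, 26 mod 26=0)->'a', 's'(18+3=21)->'v', 'l'(11+3=14)->'o'
Result: ceaavo


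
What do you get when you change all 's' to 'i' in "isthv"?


Input string: 'isthv'
Operation: replace 's' with 'i'
Positions of 's': 1
After replacement: iithv


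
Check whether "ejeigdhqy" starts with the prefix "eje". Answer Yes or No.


Input string: 'ejeigdhqy'
Prefix to check: 'eje'
First 3 characters of input: 'eje'
Match: True
Result: Yes


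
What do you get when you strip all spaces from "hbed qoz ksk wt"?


Input string: 'hbed qoz ksk wt'
Operation: remove all spaces
Words: 'hbed', 'qoz', 'ksk', 'wt'
Join without spaces: hbedqozkskwt


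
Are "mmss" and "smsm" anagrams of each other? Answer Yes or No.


String 1: 'mmss' -> sorted: 'mmss'
String 2: 'smsm' -> sorted: 'mmss'
Compare sorted forms: 'mmss' == 'mmss'
Anagram: Yes


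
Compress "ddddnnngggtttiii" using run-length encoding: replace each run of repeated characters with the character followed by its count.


Input: 'ddddnnngggtttiii'
Operation: identify consecutive runs
Runs: 'dddd' -> d4, 'nnn' -> n3, 'ggg' -> g3, 'ttt' -> t3, 'iii' -> i3
Encoded: d4n3g3t3i3


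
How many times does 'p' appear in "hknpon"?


Input string: 'hknpon'
Target character: 'p'
Scan each position: s[3]='p'
Matches found at indices: 3
Total: 1


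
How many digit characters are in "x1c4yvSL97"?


Input string: 'x1c4yvSL97'
Operation: count digit characters (0-9)
Scan: 'x', '1'(digit), 'c', '4'(digit), 'y', 'v', 'S', 'L', '9'(digit), '7'(digit)
Digits found: 4
Result: 4


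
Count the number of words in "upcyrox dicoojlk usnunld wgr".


Input string: 'upcyrox dicoojlk usnunld wgr'
Operation: split by spaces
Words found: 'upcyrox', 'dicoojlk', 'usnunld', 'wgr'
Word count: 4


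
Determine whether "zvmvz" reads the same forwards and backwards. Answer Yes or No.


Input string: 'zvmvz'
Reversed: 'zvmvz'
Compare pairs: s[0]='z' vs s[4]='z' (match), s[1]='v' vs s[3]='v' (match)
Palindrome: Yes


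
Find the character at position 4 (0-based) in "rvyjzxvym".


Input string: 'rvyjzxvym'
Operation: get character at index 4
Index mapping: s[0]='r', s[1]='v', s[2]='y', s[3]='j', s[4]='z'
Result: 'z'


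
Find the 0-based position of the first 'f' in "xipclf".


Input string: 'xipclf'
Target: 'f'
Scanning left to right: s[0]='x', s[1]='i', s[2]='p', s[3]='c', s[4]='l', s[5]='f'
First match at index: 5


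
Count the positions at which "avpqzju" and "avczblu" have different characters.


String 1: 'avpqzju'
String 2: 'avczblu'
Compare each position: pos 0: 'a'=='a', pos 1: 'v'=='v', pos 2: 'p'!='c', pos 3: 'q'!='z', pos 4: 'z'!='b', pos 5: 'j'!='l', pos 6: 'u'=='u'
Differing positions: 4
Hamming distance: 4


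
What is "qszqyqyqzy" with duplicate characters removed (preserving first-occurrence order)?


Input: 'qszqyqyqzy'
Operation: keep first occurrence of each character
Scan: s[0]='q' new -> keep; s[1]='s' new -> keep; s[2]='z' new -> keep; s[3]='q' seen -> skip; s[4]='y' new -> keep; s[5]='q' seen -> skip; s[6]='y' seen -> skip; s[7]='q' seen -> skip; s[8]='z' seen -> skip; s[9]='y' seen -> skip
Result: qszy


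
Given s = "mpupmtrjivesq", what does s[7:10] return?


Input string: 'mpupmtrjivesq'
Operation: slice [7:10]
Extract characters: s[7]='j', s[8]='i', s[9]='v'
Result: jiv


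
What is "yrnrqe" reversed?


Input string: 'yrnrqe'
Operation: reverse character order
Original order: 'y' -> 'r' -> 'n' -> 'r' -> 'q' -> 'e'
Reversed order: 'e' -> 'q' -> 'r' -> 'n' -> 'r' -> 'y'
Result: eqrnry


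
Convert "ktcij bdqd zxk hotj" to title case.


Input string: 'ktcij bdqd zxk hotj'
Operation: capitalize first letter of each word
Word transformations: 'ktcij'->'Ktcij', 'bdqd'->'Bdqd', 'zxk'->'Zxk', 'hotj'->'Hotj'
Result: Ktcij Bdqd Zxk Hotj


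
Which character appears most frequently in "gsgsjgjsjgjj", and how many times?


Input: 'gsgsjgjsjgjj'
Operation: tally each character
Counts: 'g':4, 'j':5, 's':3
Maximum: 'j' appears 5 times


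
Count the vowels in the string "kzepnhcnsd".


Input string: 'kzepnhcnsd'
Operation: count vowels (a, e, i, o, u)
Scan: s[0]='k', s[1]='z', s[2]='e' (vowel), s[3]='p', s[4]='n', s[5]='h', s[6]='c', s[7]='n', s[8]='s', s[9]='d'
Vowels found: 1
Result: 1


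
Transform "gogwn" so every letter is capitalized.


Input string: 'gogwn'
Operation: convert each letter to uppercase
Mapping: 'g'->'G', 'o'->'O', 'g'->'G', 'w'->'W', 'n'->'N'
Result: GOGWN


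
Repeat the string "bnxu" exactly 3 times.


Input string: 'bnxu'
Operation: repeat 3 times
Concatenation: 'bnxu' + 'bnxu' + 'bnxu'
Result: bnxubnxubnxu


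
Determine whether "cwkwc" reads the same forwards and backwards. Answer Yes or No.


Input string: 'cwkwc'
Reversed: 'cwkwc'
Compare pairs: s[0]='c' vs s[4]='c' (match), s[1]='w' vs s[3]='w' (match)
Palindrome: Yes


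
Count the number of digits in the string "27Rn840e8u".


Input string: '27Rn840e8u'
Operation: count digit characters (0-9)
Scan: '2'(digit), '7'(digit), 'R', 'n', '8'(digit), '4'(digit), '0'(digit), 'e', '8'(digit), 'u'
Digits found: 6
Result: 6


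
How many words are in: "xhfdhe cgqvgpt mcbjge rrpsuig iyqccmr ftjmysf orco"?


Input string: 'xhfdhe cgqvgpt mcbjge rrpsuig iyqccmr ftjmysf orco'
Operation: split by spaces
Words found: 'xhfdhe', 'cgqvgpt', 'mcbjge', 'rrpsuig', 'iyqccmr', 'ftjmysf', 'orco'
Word count: 7


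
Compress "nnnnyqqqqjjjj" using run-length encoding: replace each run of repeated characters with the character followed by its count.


Input: 'nnnnyqqqqjjjj'
Operation: identify consecutive runs
Runs: 'nnnn' -> n4, 'y' -> y1, 'qqqq' -> q4, 'jjjj' -> j4
Encoded: n4y1q4j4


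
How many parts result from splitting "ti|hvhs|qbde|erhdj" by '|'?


Input string: 'ti|hvhs|qbde|erhdj'
Delimiter: '|'
Split result: 'ti', 'hvhs', 'qbde', 'erhdj'
Number of parts: 4


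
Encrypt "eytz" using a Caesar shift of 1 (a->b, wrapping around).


Input: 'eytz', shift = 1
Operation: for each letter, (position + 1) mod 26
Mapping: 'e'(4+1=5)->'f', 'y'(24+1=25)->'z', 't'(19+1=20)->'u', 'z'(25+1=26, 26 mod 26=0)->'a'
Result: fzua


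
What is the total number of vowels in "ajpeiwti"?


Input string: 'ajpeiwti'
Operation: count vowels (a, e, i, o, u)
Scan: s[0]='a' (vowel), s[1]='j', s[2]='p', s[3]='e' (vowel), s[4]='i' (vowel), s[5]='w', s[6]='t', s[7]='i' (vowel)
Vowels found: 4
Result: 4


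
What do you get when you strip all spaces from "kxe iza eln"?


Input string: 'kxe iza eln'
Operation: remove all spaces
Words: 'kxe', 'iza', 'eln'
Join without spaces: kxeizaeln


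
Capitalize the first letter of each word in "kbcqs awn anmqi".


Input string: 'kbcqs awn anmqi'
Operation: capitalize first letter of each word
Word transformations: 'kbcqs'->'Kbcqs', 'awn'->'Awn', 'anmqi'->'Anmqi'
Result: Kbcqs Awn Anmqi


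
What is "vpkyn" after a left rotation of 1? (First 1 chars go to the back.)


Input: 'vpkyn', shift = 1
Operation: split at index 1 and swap parts
Front part s[0:1] = 'v'
Back part s[1:] = 'pkyn'
Rotated = back + front = 'pkyn' + 'v'
Result: pkynv


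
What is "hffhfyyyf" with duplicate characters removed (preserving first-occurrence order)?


Input: 'hffhfyyyf'
Operation: keep first occurrence of each character
Scan: s[0]='h' new -> keep; s[1]='f' new -> keep; s[2]='f' seen -> skip; s[3]='h' seen -> skip; s[4]='f' seen -> skip; s[5]='y' new -> keep; s[6]='y' seen -> skip; s[7]='y' seen -> skip; s[8]='f' seen -> skip
Result: hfy


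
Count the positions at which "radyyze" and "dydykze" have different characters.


String 1: 'radyyze'
String 2: 'dydykze'
Compare each position: pos 0: 'r'!='d', pos 1: 'a'!='y', pos 2: 'd'=='d', pos 3: 'y'=='y', pos 4: 'y'!='k', pos 5: 'z'=='z', pos 6: 'e'=='e'
Differing positions: 3
Hamming distance: 3


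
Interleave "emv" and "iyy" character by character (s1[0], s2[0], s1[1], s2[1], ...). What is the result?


String 1: 'emv'
String 2: 'iyy'
Operation: alternate characters
Pairs: 'e'+'i', 'm'+'y', 'v'+'y'
Result: eimyvy


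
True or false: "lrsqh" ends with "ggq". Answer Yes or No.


Input string: 'lrsqh'
Suffix to check: 'ggq'
Last 3 characters of input: 'sqh'
Match: False
Result: No


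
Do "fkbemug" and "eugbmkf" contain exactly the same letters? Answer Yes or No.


String 1: 'fkbemug' -> sorted: 'befgkmu'
String 2: 'eugbmkf' -> sorted: 'befgkmu'
Compare sorted forms: 'befgkmu' == 'befgkmu'
Anagram: Yes


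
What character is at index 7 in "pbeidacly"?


Input string: 'pbeidacly'
Operation: get character at index 7
Index mapping: s[0]='p', s[1]='b', s[2]='e', s[3]='i', s[4]='d', s[5]='a', s[6]='c', s[7]='l'
Result: 'l'


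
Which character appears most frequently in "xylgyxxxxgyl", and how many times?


Input: 'xylgyxxxxgyl'
Operation: tally each character
Counts: 'g':2, 'l':2, 'x':5, 'y':3
Maximum: 'x' appears 5 times


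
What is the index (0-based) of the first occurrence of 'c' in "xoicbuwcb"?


Input string: 'xoicbuwcb'
Target: 'c'
Scanning left to right: s[0]='x', s[1]='o', s[2]='i', s[3]='c'
First match at index: 3


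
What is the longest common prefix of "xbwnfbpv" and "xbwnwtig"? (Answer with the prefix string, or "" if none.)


String 1: 'xbwnfbpv'
String 2: 'xbwnwtig'
Compare position by position:
pos 0: 'x' vs 'x' match
pos 1: 'b' vs 'b' match
pos 2: 'w' vs 'w' match
pos 3: 'n' vs 'n' match
pos 4: 'f' vs 'w' differ -> stop
Longest common prefix: "xbwn" (length 4)


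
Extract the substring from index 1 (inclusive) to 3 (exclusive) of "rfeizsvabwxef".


Input string: 'rfeizsvabwxef'
Operation: slice [1:3]
Extract characters: s[1]='f', s[2]='e'
Result: fe


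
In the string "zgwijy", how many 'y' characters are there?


Input string: 'zgwijy'
Target character: 'y'
Scan each position: s[5]='y'
Matches found at indices: 5
Total: 1


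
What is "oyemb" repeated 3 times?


Input string: 'oyemb'
Operation: repeat 3 times
Concatenation: 'oyemb' + 'oyemb' + 'oyemb'
Result: oyemboyemboyemb


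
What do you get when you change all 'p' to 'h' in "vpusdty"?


Input string: 'vpusdty'
Operation: replace 'p' with 'h'
Positions of 'p': 1
After replacement: vhusdty


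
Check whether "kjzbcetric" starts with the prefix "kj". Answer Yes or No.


Input string: 'kjzbcetric'
Prefix to check: 'kj'
First 2 characters of input: 'kj'
Match: True
Result: Yes


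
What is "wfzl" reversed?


Input string: 'wfzl'
Operation: reverse character order
Original order: 'w' -> 'f' -> 'z' -> 'l'
Reversed order: 'l' -> 'z' -> 'f' -> 'w'
Result: lzfw


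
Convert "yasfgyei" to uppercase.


Input string: 'yasfgyei'
Operation: convert each letter to uppercase
Mapping: 'y'->'Y', 'a'->'A', 's'->'S', 'f'->'F', 'g'->'G', 'y'->'Y', 'e'->'E', 'i'->'I'
Result: YASFGYEI


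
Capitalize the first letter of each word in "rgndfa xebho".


Input string: 'rgndfa xebho'
Operation: capitalize first letter of each word
Word transformations: 'rgndfa'->'Rgndfa', 'xebho'->'Xebho'
Result: Rgndfa Xebho


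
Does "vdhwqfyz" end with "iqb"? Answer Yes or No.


Input string: 'vdhwqfyz'
Suffix to check: 'iqb'
Last 3 characters of input: 'fyz'
Match: False
Result: No


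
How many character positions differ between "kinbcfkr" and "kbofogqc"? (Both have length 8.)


String 1: 'kinbcfkr'
String 2: 'kbofogqc'
Compare each position: pos 0: 'k'=='k', pos 1: 'i'!='b', pos 2: 'n'!='o', pos 3: 'b'!='f', pos 4: 'c'!='o', pos 5: 'f'!='g', pos 6: 'k'!='q', pos 7: 'r'!='c'
Differing positions: 7
Hamming distance: 7


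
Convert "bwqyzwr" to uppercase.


Input string: 'bwqyzwr'
Operation: convert each letter to uppercase
Mapping: 'b'->'B', 'w'->'W', 'q'->'Q', 'y'->'Y', 'z'->'Z', 'w'->'W', 'r'->'R'
Result: BWQYZWR


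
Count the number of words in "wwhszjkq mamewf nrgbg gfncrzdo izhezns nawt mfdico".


Input string: 'wwhszjkq mamewf nrgbg gfncrzdo izhezns nawt mfdico'
Operation: split by spaces
Words found: 'wwhszjkq', 'mamewf', 'nrgbg', 'gfncrzdo', 'izhezns', 'nawt', 'mfdico'
Word count: 7


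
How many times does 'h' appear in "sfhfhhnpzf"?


Input string: 'sfhfhhnpzf'
Target character: 'h'
Scan each position: s[2]='h', s[4]='h', s[5]='h'
Matches found at indices: 2, 4, 5
Total: 3


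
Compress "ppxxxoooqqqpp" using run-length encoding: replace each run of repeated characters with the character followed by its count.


Input: 'ppxxxoooqqqpp'
Operation: identify consecutive runs
Runs: 'pp' -> p2, 'xxx' -> x3, 'ooo' -> o3, 'qqq' -> q3, 'pp' -> p2
Encoded: p2x3o3q3p2


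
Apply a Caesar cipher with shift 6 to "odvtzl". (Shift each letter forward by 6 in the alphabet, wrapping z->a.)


Input: 'odvtzl', shift = 6
Operation: for each letter, (position + 6) mod 26
Mapping: 'o'(14+6=20)->'u', 'd'(3+6=9)->'j', 'v'(21+6=27, 27 mod 26=1)->'b', 't'(19+6=25)->'z', 'z'(25+6=31, 31 mod 26=5)->'f', 'l'(11+6=17)->'r'
Result: ujbzfr


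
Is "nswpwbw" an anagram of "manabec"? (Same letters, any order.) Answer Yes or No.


String 1: 'manabec' -> sorted: 'aabcemn'
String 2: 'nswpwbw' -> sorted: 'bnpswww'
Compare sorted forms: 'aabcemn' != 'bnpswww'
Anagram: No


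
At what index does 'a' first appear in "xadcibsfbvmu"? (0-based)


Input string: 'xadcibsfbvmu'
Target: 'a'
Scanning left to right: s[0]='x', s[1]='a'
First match at index: 1


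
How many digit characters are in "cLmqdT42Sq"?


Input string: 'cLmqdT42Sq'
Operation: count digit characters (0-9)
Scan: 'c', 'L', 'm', 'q', 'd', 'T', '4'(digit), '2'(digit), 'S', 'q'
Digits found: 2
Result: 2


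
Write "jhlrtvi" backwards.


Input string: 'jhlrtvi'
Operation: reverse character order
Original order: 'j' -> 'h' -> 'l' -> 'r' -> 't' -> 'v' -> 'i'
Reversed order: 'i' -> 'v' -> 't' -> 'r' -> 'l' -> 'h' -> 'j'
Result: ivtrlhj


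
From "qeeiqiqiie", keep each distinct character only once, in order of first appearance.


Input: 'qeeiqiqiie'
Operation: keep first occurrence of each character
Scan: s[0]='q' new -> keep; s[1]='e' new -> keep; s[2]='e' seen -> skip; s[3]='i' new -> keep; s[4]='q' seen -> skip; s[5]='i' seen -> skip; s[6]='q' seen -> skip; s[7]='i' seen -> skip; s[8]='i' seen -> skip; s[9]='e' seen -> skip
Result: qei


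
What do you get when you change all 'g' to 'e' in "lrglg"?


Input string: 'lrglg'
Operation: replace 'g' with 'e'
Positions of 'g': 2, 4
After replacement: lrele


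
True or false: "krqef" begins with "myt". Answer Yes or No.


Input string: 'krqef'
Prefix to check: 'myt'
First 3 characters of input: 'krq'
Match: False
Result: No


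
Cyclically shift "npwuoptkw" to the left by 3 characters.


Input: 'npwuoptkw', shift = 3
Operation: split at index 3 and swap parts
Front part s[0:3] = 'npw'
Back part s[3:] = 'uoptkw'
Rotated = back + front = 'uoptkw' + 'npw'
Result: uoptkwnpw


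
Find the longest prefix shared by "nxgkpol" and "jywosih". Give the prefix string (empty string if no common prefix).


String 1: 'nxgkpol'
String 2: 'jywosih'
Compare position by position:
pos 0: 'n' vs 'j' differ -> stop
Longest common prefix: "" (length 0)


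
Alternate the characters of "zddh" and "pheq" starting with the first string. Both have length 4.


String 1: 'zddh'
String 2: 'pheq'
Operation: alternate characters
Pairs: 'z'+'p', 'd'+'h', 'd'+'e', 'h'+'q'
Result: zpdhdehq


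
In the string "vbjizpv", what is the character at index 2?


Input string: 'vbjizpv'
Operation: get character at index 2
Index mapping: s[0]='v', s[1]='b', s[2]='j'
Result: 'j'


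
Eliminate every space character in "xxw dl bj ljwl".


Input string: 'xxw dl bj ljwl'
Operation: remove all spaces
Words: 'xxw', 'dl', 'bj', 'ljwl'
Join without spaces: xxwdlbjljwl


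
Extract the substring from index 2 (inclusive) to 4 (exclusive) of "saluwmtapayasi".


Input string: 'saluwmtapayasi'
Operation: slice [2:4]
Extract characters: s[2]='l', s[3]='u'
Result: lu


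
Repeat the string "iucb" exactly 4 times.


Input string: 'iucb'
Operation: repeat 4 times
Concatenation: 'iucb' + 'iucb' + 'iucb' + 'iucb'
Result: iucbiucbiucbiucb


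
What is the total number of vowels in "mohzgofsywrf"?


Input string: 'mohzgofsywrf'
Operation: count vowels (a, e, i, o, u)
Scan: s[0]='m', s[1]='o' (vowel), s[2]='h', s[3]='z', s[4]='g', s[5]='o' (vowel), s[6]='f', s[7]='s', s[8]='y', s[9]='w', s[10]='r', s[11]='f'
Vowels found: 2
Result: 2


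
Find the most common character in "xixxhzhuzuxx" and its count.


Input: 'xixxhzhuzuxx'
Operation: tally each character
Counts: 'h':2, 'i':1, 'u':2, 'x':5, 'z':2
Maximum: 'x' appears 5 times


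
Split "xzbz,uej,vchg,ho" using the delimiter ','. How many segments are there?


Input string: 'xzbz,uej,vchg,ho'
Delimiter: ','
Split result: 'xzbz', 'uej', 'vchg', 'ho'
Number of parts: 4


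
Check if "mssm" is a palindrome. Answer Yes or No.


Input string: 'mssm'
Reversed: 'mssm'
Compare pairs: s[0]='m' vs s[3]='m' (match), s[1]='s' vs s[2]='s' (match)
Palindrome: Yes


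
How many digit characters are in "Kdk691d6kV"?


Input string: 'Kdk691d6kV'
Operation: count digit characters (0-9)
Scan: 'K', 'd', 'k', '6'(digit), '9'(digit), '1'(digit), 'd', '6'(digit), 'k', 'V'
Digits found: 4
Result: 4


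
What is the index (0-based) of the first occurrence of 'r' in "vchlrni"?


Input string: 'vchlrni'
Target: 'r'
Scanning left to right: s[0]='v', s[1]='c', s[2]='h', s[3]='l', s[4]='r'
First match at index: 4


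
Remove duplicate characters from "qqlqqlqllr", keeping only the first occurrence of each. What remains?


Input: 'qqlqqlqllr'
Operation: keep first occurrence of each character
Scan: s[0]='q' new -> keep; s[1]='q' seen -> skip; s[2]='l' new -> keep; s[3]='q' seen -> skip; s[4]='q' seen -> skip; s[5]='l' seen -> skip; s[6]='q' seen -> skip; s[7]='l' seen -> skip; s[8]='l' seen -> skip; s[9]='r' new -> keep
Result: qlr


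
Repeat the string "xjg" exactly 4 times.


Input string: 'xjg'
Operation: repeat 4 times
Concatenation: 'xjg' + 'xjg' + 'xjg' + 'xjg'
Result: xjgxjgxjgxjg


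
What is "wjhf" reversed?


Input string: 'wjhf'
Operation: reverse character order
Original order: 'w' -> 'j' -> 'h' -> 'f'
Reversed order: 'f' -> 'h' -> 'j' -> 'w'
Result: fhjw


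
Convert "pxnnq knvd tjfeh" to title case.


Input string: 'pxnnq knvd tjfeh'
Operation: capitalize first letter of each word
Word transformations: 'pxnnq'->'Pxnnq', 'knvd'->'Knvd', 'tjfeh'->'Tjfeh'
Result: Pxnnq Knvd Tjfeh


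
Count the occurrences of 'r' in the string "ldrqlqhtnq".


Input string: 'ldrqlqhtnq'
Target character: 'r'
Scan each position: s[2]='r'
Matches found at indices: 2
Total: 1


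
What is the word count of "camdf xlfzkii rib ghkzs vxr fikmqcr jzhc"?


Input string: 'camdf xlfzkii rib ghkzs vxr fikmqcr jzhc'
Operation: split by spaces
Words found: 'camdf', 'xlfzkii', 'rib', 'ghkzs', 'vxr', 'fikmqcr', 'jzhc'
Word count: 7


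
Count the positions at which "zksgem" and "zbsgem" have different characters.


String 1: 'zksgem'
String 2: 'zbsgem'
Compare each position: pos 0: 'z'=='z', pos 1: 'k'!='b', pos 2: 's'=='s', pos 3: 'g'=='g', pos 4: 'e'=='e', pos 5: 'm'=='m'
Differing positions: 1
Hamming distance: 1


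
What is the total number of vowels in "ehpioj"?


Input string: 'ehpioj'
Operation: count vowels (a, e, i, o, u)
Scan: s[0]='e' (vowel), s[1]='h', s[2]='p', s[3]='i' (vowel), s[4]='o' (vowel), s[5]='j'
Vowels found: 3
Result: 3


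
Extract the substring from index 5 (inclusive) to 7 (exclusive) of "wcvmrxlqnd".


Input string: 'wcvmrxlqnd'
Operation: slice [5:7]
Extract characters: s[5]='x', s[6]='l'
Result: xl


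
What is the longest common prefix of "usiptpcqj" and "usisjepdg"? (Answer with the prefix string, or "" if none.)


String 1: 'usiptpcqj'
String 2: 'usisjepdg'
Compare position by position:
pos 0: 'u' vs 'u' match
pos 1: 's' vs 's' match
pos 2: 'i' vs 'i' match
pos 3: 'p' vs 's' differ -> stop
Longest common prefix: "usi" (length 3)


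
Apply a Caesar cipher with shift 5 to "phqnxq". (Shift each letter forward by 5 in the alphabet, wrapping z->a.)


Input: 'phqnxq', shift = 5
Operation: for each letter, (position + 5) mod 26
Mapping: 'p'(15+5=20)->'u', 'h'(7+5=12)->'m', 'q'(16+5=21)->'v', 'n'(13+5=18)->'s', 'x'(23+5=28, 28 mod 26=2)->'c', 'q'(16+5=21)->'v'
Result: umvscv


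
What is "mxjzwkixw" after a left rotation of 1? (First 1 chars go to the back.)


Input: 'mxjzwkixw', shift = 1
Operation: split at index 1 and swap parts
Front part s[0:1] = 'm'
Back part s[1:] = 'xjzwkixw'
Rotated = back + front = 'xjzwkixw' + 'm'
Result: xjzwkixwm


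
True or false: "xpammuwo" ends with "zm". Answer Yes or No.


Input string: 'xpammuwo'
Suffix to check: 'zm'
Last 2 characters of input: 'wo'
Match: False
Result: No


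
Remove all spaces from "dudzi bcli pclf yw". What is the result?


Input string: 'dudzi bcli pclf yw'
Operation: remove all spaces
Words: 'dudzi', 'bcli', 'pclf', 'yw'
Join without spaces: dudzibclipclfyw


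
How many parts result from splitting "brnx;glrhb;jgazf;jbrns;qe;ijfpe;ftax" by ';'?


Input string: 'brnx;glrhb;jgazf;jbrns;qe;ijfpe;ftax'
Delimiter: ';'
Split result: 'brnx', 'glrhb', 'jgazf', 'jbrns', 'qe', 'ijfpe', 'ftax'
Number of parts: 7


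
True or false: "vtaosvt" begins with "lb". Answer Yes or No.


Input string: 'vtaosvt'
Prefix to check: 'lb'
First 2 characters of input: 'vt'
Match: False
Result: No


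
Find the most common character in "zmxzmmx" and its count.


Input: 'zmxzmmx'
Operation: tally each character
Counts: 'm':3, 'x':2, 'z':2
Maximum: 'm' appears 3 times


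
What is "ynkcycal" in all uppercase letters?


Input string: 'ynkcycal'
Operation: convert each letter to uppercase
Mapping: 'y'->'Y', 'n'->'N', 'k'->'K', 'c'->'C', 'y'->'Y', 'c'->'C', 'a'->'A', 'l'->'L'
Result: YNKCYCAL


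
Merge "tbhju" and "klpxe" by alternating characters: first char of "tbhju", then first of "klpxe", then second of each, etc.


String 1: 'tbhju'
String 2: 'klpxe'
Operation: alternate characters
Pairs: 't'+'k', 'b'+'l', 'h'+'p', 'j'+'x', 'u'+'e'
Result: tkblhpjxue


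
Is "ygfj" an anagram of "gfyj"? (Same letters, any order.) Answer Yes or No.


String 1: 'gfyj' -> sorted: 'fgjy'
String 2: 'ygfj' -> sorted: 'fgjy'
Compare sorted forms: 'fgjy' == 'fgjy'
Anagram: Yes


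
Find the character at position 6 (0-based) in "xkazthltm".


Input string: 'xkazthltm'
Operation: get character at index 6
Index mapping: s[0]='x', s[1]='k', s[2]='a', s[3]='z', s[4]='t', s[5]='h', s[6]='l'
Result: 'l'


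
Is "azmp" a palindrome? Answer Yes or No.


Input string: 'azmp'
Reversed: 'pmza'
Compare pairs: s[0]='a' vs s[3]='p' (mismatch), s[1]='z' vs s[2]='m' (mismatch)
Palindrome: No


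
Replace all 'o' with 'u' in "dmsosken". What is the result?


Input string: 'dmsosken'
Operation: replace 'o' with 'u'
Positions of 'o': 3
After replacement: dmsusken


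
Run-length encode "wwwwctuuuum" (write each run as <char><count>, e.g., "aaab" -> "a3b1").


Input: 'wwwwctuuuum'
Operation: identify consecutive runs
Runs: 'wwww' -> w4, 'c' -> c1, 't' -> t1, 'uuuu' -> u4, 'm' -> m1
Encoded: w4c1t1u4m1


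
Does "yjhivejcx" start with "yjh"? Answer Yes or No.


Input string: 'yjhivejcx'
Prefix to check: 'yjh'
First 3 characters of input: 'yjh'
Match: True
Result: Yes


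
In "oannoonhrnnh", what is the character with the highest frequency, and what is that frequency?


Input: 'oannoonhrnnh'
Operation: tally each character
Counts: 'a':1, 'h':2, 'n':5, 'o':3, 'r':1
Maximum: 'n' appears 5 times


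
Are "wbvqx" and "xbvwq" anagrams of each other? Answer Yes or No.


String 1: 'wbvqx' -> sorted: 'bqvwx'
String 2: 'xbvwq' -> sorted: 'bqvwx'
Compare sorted forms: 'bqvwx' == 'bqvwx'
Anagram: Yes


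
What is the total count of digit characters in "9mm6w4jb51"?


Input string: '9mm6w4jb51'
Operation: count digit characters (0-9)
Scan: '9'(digit), 'm', 'm', '6'(digit), 'w', '4'(digit), 'j', 'b', '5'(digit), '1'(digit)
Digits found: 5
Result: 5


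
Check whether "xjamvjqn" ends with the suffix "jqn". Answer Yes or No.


Input string: 'xjamvjqn'
Suffix to check: 'jqn'
Last 3 characters of input: 'jqn'
Match: True
Result: Yes


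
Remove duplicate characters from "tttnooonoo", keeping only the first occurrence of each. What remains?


Input: 'tttnooonoo'
Operation: keep first occurrence of each character
Scan: s[0]='t' new -> keep; s[1]='t' seen -> skip; s[2]='t' seen -> skip; s[3]='n' new -> keep; s[4]='o' new -> keep; s[5]='o' seen -> skip; s[6]='o' seen -> skip; s[7]='n' seen -> skip; s[8]='o' seen -> skip; s[9]='o' seen -> skip
Result: tno


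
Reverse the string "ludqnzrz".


Input string: 'ludqnzrz'
Operation: reverse character order
Original order: 'l' -> 'u' -> 'd' -> 'q' -> 'n' -> 'z' -> 'r' -> 'z'
Reversed order: 'z' -> 'r' -> 'z' -> 'n' -> 'q' -> 'd' -> 'u' -> 'l'
Result: zrznqdul


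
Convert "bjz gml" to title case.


Input string: 'bjz gml'
Operation: capitalize first letter of each word
Word transformations: 'bjz'->'Bjz', 'gml'->'Gml'
Result: Bjz Gml


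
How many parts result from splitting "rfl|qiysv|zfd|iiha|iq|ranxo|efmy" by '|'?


Input string: 'rfl|qiysv|zfd|iiha|iq|ranxo|efmy'
Delimiter: '|'
Split result: 'rfl', 'qiysv', 'zfd', 'iiha', 'iq', 'ranxo', 'efmy'
Number of parts: 7


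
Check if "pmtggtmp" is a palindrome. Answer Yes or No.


Input string: 'pmtggtmp'
Reversed: 'pmtggtmp'
Compare pairs: s[0]='p' vs s[7]='p' (match), s[1]='m' vs s[6]='m' (match), s[2]='t' vs s[5]='t' (match), s[3]='g' vs s[4]='g' (match)
Palindrome: Yes
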